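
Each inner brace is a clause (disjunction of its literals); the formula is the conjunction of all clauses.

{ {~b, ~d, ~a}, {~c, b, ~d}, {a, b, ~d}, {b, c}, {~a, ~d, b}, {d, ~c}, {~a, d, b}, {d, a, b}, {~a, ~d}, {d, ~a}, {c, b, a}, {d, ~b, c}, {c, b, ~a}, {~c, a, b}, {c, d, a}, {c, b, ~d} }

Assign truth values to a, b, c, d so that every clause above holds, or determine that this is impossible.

Suppose b = 1.
Suppose d = 1.
Unit clause (~a) forces a = 0.
No clause remains; c is free.

a ↦ 0,  b ↦ 1,  c ↦ 0,  d ↦ 1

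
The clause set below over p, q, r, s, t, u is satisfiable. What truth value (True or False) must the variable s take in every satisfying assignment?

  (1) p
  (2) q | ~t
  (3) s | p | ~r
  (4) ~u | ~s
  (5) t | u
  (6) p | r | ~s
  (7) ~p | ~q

False

Suppose s = 1.
Unit clause (p) forces p = 1.
Unit clause (~u) forces u = 0.
Unit clause (t) forces t = 1.
Unit clause (q) forces q = 1.
Now (~q) is unsatisfied and unit — conflict.
So every satisfying assignment has s = False.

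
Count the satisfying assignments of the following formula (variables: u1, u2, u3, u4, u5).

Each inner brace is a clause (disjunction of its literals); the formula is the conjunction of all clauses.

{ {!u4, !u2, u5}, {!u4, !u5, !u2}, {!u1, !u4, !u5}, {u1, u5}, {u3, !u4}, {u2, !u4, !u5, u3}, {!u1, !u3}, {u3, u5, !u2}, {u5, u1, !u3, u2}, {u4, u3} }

3

There are 2^5 = 32 truth assignments over (u1, u2, u3, u4, u5).
Split on u5. With u5 = true, the clauses containing u5 are satisfied and !u5 drops from the rest; 3 of the 2^4 = 16 assignments to the other variables satisfy what remains.
With u5 = false, by the same count on the reduced clause set, 0 assignments work.
(One model: u1=F, u2=F, u3=T, u4=F, u5=T.)
Total: 3 + 0 = 3.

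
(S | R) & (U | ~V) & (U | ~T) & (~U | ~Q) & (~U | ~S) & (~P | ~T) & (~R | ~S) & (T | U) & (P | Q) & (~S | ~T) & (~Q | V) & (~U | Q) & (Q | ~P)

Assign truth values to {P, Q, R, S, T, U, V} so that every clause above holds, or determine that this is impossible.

UNSATISFIABLE

Suppose S = 1.
Unit clause (~U) forces U = 0.
Unit clause (~V) forces V = 0.
Unit clause (~T) forces T = 0.
Now (T) is unsatisfied and unit — conflict.
That branch fails; take S = 0 instead.
Unit clause (R) forces R = 1.
Suppose U = 1.
Unit clause (~Q) forces Q = 0.
Now (Q) is unsatisfied and unit — conflict.
That branch fails; take U = 0 instead.
Unit clause (~V) forces V = 0.
Unit clause (~T) forces T = 0.
Now (T) is unsatisfied and unit — conflict.
Either choice for U ends in contradiction.
Either choice for S ends in contradiction.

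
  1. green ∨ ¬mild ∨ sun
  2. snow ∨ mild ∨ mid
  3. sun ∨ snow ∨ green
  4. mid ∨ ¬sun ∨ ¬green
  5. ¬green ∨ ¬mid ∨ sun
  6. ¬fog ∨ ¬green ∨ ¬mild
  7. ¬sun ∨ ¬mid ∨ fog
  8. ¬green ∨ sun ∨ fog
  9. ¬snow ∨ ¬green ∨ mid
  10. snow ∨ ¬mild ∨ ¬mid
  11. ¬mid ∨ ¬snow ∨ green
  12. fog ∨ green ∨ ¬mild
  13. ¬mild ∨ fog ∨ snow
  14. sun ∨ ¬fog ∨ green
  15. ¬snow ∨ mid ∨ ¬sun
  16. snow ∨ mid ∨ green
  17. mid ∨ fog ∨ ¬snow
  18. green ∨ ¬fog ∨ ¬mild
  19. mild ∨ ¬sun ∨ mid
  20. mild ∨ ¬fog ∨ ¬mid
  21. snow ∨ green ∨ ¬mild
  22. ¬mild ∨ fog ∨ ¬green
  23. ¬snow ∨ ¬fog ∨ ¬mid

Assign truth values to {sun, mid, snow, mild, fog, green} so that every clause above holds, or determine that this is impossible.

Suppose green = True.
Suppose mid = True.
(sun) alone gives sun = True.
(fog) alone gives fog = True.
(¬mild) alone gives mild = False.
Now (mild) is unsatisfied and unit — conflict.
So mid must be the other value — set mid = False.
(¬sun) alone gives sun = False.
(fog) alone gives fog = True.
(¬mild) alone gives mild = False.
(snow) alone gives snow = True.
Now (¬snow) is unsatisfied and unit — conflict.
Neither mid = True nor mid = False works.
So green must be the other value — set green = False.
Suppose mild = False.
Suppose snow = True.
(¬mid) alone gives mid = False.
(¬sun) alone gives sun = False.
(¬fog) alone gives fog = False.
Now (fog) is unsatisfied and unit — conflict.
So snow must be the other value — set snow = False.
(mid) alone gives mid = True.
(sun) alone gives sun = True.
(fog) alone gives fog = True.
Now (¬fog) is unsatisfied and unit — conflict.
Neither snow = True nor snow = False works.
So mild must be the other value — set mild = True.
(sun) alone gives sun = True.
(fog) alone gives fog = True.
Now (¬fog) is unsatisfied and unit — conflict.
Neither mild = True nor mild = False works.
Neither green = True nor green = False works.

UNSATISFIABLE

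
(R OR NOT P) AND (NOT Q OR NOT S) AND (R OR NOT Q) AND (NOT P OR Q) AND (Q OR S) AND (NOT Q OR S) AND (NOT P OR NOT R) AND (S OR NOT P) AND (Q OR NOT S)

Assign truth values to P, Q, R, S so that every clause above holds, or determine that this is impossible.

UNSATISFIABLE

Suppose R = true.
The clause (NOT P) is unit, so P = false.
Suppose Q = false.
The clause (S) is unit, so S = true.
But (NOT S) is also a unit clause — contradiction.
That branch fails; take Q = true instead.
The clause (NOT S) is unit, so S = false.
But (S) is also a unit clause — contradiction.
Both values of Q lead to a conflict.
That branch fails; take R = false instead.
The clause (NOT P) is unit, so P = false.
The clause (NOT Q) is unit, so Q = false.
The clause (S) is unit, so S = true.
But (NOT S) is also a unit clause — contradiction.
Both values of R lead to a conflict.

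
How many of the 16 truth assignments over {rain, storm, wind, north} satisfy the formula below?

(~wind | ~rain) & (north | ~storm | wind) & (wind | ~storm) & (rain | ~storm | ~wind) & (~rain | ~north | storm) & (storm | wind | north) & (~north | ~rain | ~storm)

3

There are 2^4 = 16 truth assignments over (rain, storm, wind, north).
Check each against the 7 clauses (columns in the order rain, storm, wind, north):
  F F F F  ✗ fails (storm | wind | north)
  F F F T  ✓ satisfies all
  F F T F  ✓ satisfies all
  F F T T  ✓ satisfies all
  F T F F  ✗ fails (north | ~storm | wind)
  F T F T  ✗ fails (wind | ~storm)
  F T T F  ✗ fails (rain | ~storm | ~wind)
  F T T T  ✗ fails (rain | ~storm | ~wind)
  T F F F  ✗ fails (storm | wind | north)
  T F F T  ✗ fails (~rain | ~north | storm)
  T F T F  ✗ fails (~wind | ~rain)
  T F T T  ✗ fails (~wind | ~rain)
  T T F F  ✗ fails (north | ~storm | wind)
  T T F T  ✗ fails (wind | ~storm)
  T T T F  ✗ fails (~wind | ~rain)
  T T T T  ✗ fails (~wind | ~rain)
3 of the 16 rows are models.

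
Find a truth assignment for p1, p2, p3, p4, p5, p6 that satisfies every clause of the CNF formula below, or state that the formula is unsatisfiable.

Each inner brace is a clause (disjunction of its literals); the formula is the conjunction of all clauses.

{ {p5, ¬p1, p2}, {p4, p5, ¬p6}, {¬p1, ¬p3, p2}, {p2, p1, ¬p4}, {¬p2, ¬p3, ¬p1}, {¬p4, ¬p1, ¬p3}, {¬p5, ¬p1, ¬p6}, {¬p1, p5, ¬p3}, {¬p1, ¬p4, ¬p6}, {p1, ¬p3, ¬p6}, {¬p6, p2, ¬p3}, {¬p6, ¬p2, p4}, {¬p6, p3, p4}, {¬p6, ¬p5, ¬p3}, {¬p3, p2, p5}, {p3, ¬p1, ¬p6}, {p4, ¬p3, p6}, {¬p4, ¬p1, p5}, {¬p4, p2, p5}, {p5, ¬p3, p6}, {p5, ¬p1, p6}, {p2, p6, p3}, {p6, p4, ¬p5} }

Branch on p5: set p5 = True.
Branch on p1: set p1 = False.
Branch on p2: set p2 = True.
Branch on p3: set p3 = False.
Branch on p6: set p6 = True.
Unit clause (p4) forces p4 = True.
All clauses are satisfied.

p1 ↦ False, p2 ↦ True, p3 ↦ False, p4 ↦ True, p5 ↦ True, p6 ↦ True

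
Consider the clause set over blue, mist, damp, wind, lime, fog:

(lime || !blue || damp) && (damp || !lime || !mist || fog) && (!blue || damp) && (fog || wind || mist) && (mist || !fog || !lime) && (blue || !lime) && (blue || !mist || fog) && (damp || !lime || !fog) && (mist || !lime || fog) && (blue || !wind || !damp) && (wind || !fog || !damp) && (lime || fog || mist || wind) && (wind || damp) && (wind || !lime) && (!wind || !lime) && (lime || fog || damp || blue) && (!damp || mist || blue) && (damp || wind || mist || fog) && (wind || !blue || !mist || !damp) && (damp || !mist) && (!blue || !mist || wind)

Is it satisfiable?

Yes

Branch on blue: set blue = true.
The clause (damp) is unit, so damp = true.
Branch on wind: set wind = true.
The clause (!lime) is unit, so lime = false.
Every clause is now satisfied; mist, fog are unconstrained.
A satisfying assignment: blue: true,  mist: false,  damp: true,  wind: true,  lime: false,  fog: true.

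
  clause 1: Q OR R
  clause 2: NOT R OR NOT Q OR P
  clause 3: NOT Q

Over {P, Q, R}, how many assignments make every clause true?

There are 2^3 = 8 truth assignments over (P, Q, R).
Check each against the 3 clauses (columns in the order P, Q, R):
  F F F  ✗ fails (Q OR R)
  F F T  ✓ satisfies all
  F T F  ✗ fails (NOT Q)
  F T T  ✗ fails (NOT R OR NOT Q OR P)
  T F F  ✗ fails (Q OR R)
  T F T  ✓ satisfies all
  T T F  ✗ fails (NOT Q)
  T T T  ✗ fails (NOT Q)
2 of the 8 rows are models.

2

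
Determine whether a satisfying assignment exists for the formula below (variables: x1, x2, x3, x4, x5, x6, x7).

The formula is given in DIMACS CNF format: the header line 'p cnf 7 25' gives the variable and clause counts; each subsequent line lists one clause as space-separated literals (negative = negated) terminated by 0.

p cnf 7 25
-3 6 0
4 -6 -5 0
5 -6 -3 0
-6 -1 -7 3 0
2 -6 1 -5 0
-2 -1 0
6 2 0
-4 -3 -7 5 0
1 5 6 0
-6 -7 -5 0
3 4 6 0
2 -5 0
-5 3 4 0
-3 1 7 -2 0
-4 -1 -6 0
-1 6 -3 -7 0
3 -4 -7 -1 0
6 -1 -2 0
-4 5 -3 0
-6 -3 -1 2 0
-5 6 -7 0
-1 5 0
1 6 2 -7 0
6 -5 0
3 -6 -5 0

Suppose x3 = False.
Suppose x2 = True.
The clause (¬x1) is unit, so x1 = False.
Suppose x5 = False.
The clause (x6) is unit, so x6 = True.
All clauses hold; x4, x7 can take either value.
A satisfying assignment: x1 ↦ False,  x2 ↦ True,  x3 ↦ False,  x4 ↦ True,  x5 ↦ False,  x6 ↦ True,  x7 ↦ False.

Yes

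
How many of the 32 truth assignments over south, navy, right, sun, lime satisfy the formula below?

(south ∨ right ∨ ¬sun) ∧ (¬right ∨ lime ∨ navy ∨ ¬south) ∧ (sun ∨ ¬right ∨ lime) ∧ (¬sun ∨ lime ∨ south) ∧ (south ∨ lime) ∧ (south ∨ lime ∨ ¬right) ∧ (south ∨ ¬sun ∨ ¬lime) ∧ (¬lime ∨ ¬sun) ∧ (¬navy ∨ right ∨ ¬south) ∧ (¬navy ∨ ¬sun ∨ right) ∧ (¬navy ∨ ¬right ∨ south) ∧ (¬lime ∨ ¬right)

There are 2^5 = 32 truth assignments over (south, navy, right, sun, lime).
Split on lime. With lime = True, the clauses containing lime are satisfied and ¬lime drops from the rest; 3 of the 2^4 = 16 assignments to the other variables satisfy what remains.
With lime = False, by the same count on the reduced clause set, 3 assignments work.
(One model: south=F, navy=F, right=F, sun=F, lime=T.)
Total: 3 + 3 = 6.

6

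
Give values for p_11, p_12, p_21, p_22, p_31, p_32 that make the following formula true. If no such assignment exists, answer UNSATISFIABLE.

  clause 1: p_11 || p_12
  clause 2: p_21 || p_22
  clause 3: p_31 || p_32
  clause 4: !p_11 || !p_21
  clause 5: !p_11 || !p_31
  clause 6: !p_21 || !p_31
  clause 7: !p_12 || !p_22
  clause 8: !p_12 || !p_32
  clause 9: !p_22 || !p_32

Try p_11 = true.
(!p_21) alone gives p_21 = false.
(p_22) alone gives p_22 = true.
(!p_31) alone gives p_31 = false.
(p_32) alone gives p_32 = true.
That conflicts with the unit clause (!p_32).
Backtrack on p_11: now try p_11 = false.
(p_12) alone gives p_12 = true.
(!p_22) alone gives p_22 = false.
(p_21) alone gives p_21 = true.
(!p_31) alone gives p_31 = false.
(p_32) alone gives p_32 = true.
That conflicts with the unit clause (!p_32).
Either choice for p_11 ends in contradiction.

UNSATISFIABLE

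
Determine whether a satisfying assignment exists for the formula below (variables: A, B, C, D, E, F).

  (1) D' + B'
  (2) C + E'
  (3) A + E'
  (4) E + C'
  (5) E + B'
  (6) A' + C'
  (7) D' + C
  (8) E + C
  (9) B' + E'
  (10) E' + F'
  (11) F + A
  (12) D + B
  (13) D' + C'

No

Case D = 0:
From the singleton clause (B), B = 1.
From the singleton clause (E), E = 1.
But (E') is also a unit clause — contradiction.
That branch fails; take D = 1 instead.
From the singleton clause (B'), B = 0.
From the singleton clause (C), C = 1.
But (C') is also a unit clause — contradiction.
Neither D = 1 nor D = 0 works.
No assignment satisfies every clause.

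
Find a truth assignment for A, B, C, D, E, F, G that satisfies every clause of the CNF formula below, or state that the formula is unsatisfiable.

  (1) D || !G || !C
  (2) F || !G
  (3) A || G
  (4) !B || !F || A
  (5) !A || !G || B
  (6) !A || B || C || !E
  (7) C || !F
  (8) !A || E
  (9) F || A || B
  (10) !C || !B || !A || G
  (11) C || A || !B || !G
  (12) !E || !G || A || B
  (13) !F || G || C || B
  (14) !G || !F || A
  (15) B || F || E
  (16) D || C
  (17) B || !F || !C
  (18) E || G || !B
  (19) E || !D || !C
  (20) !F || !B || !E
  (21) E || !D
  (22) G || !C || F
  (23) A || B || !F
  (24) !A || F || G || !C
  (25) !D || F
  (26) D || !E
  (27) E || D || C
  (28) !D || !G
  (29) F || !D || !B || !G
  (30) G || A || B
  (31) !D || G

Case F = true:
From the singleton clause (C), C = true.
From the singleton clause (B), B = true.
From the singleton clause (A), A = true.
From the singleton clause (E), E = true.
That conflicts with the unit clause (!E).
So F must be the other value — set F = false.
From the singleton clause (!G), G = false.
From the singleton clause (A), A = true.
From the singleton clause (E), E = true.
From the singleton clause (!C), C = false.
From the singleton clause (B), B = true.
From the singleton clause (D), D = true.
That conflicts with the unit clause (!D).
Both values of F lead to a conflict.

UNSATISFIABLE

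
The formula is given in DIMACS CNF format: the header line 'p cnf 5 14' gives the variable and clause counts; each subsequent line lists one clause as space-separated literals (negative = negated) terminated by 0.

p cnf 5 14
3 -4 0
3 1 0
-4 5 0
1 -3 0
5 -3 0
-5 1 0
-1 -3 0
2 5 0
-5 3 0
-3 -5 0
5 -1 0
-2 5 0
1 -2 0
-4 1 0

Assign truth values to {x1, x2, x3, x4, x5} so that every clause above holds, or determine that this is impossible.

UNSATISFIABLE

Try x3 = True.
Unit clause (x1) forces x1 = True.
Now (¬x1) is unsatisfied and unit — conflict.
So x3 must be the other value — set x3 = False.
Unit clause (¬x4) forces x4 = False.
Unit clause (x1) forces x1 = True.
Unit clause (¬x5) forces x5 = False.
Now (x5) is unsatisfied and unit — conflict.
Neither x3 = True nor x3 = False works.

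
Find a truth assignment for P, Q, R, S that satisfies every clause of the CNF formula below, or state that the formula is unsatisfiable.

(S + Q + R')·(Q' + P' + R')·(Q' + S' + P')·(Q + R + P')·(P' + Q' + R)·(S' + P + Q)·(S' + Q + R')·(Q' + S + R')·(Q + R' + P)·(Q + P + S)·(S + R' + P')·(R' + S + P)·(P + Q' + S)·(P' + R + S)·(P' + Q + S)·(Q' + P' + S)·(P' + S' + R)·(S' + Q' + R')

P=0, Q=1, R=0, S=1

Try S = 1.
Try Q = 1.
Unit clause (P') forces P = 0.
Unit clause (R') forces R = 0.
All clauses are satisfied.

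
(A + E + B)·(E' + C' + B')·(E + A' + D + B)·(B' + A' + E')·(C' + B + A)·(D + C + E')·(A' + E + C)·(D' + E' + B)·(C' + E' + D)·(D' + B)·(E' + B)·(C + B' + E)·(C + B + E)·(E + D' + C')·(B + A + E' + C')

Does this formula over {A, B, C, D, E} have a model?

Suppose D = 0.
Suppose C = 1.
Unit clause (E') forces E = 0.
Suppose A = 1.
Unit clause (B) forces B = 1.
All clauses are satisfied.
A satisfying assignment: A: 1; B: 1; C: 1; D: 0; E: 0.

Yes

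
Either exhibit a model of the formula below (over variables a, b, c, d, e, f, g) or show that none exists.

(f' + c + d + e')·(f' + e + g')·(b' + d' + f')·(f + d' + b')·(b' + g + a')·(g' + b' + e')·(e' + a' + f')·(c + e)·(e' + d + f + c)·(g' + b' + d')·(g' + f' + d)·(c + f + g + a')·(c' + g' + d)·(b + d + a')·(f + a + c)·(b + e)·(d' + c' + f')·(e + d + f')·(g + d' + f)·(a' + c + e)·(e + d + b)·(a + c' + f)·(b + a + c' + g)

Branch on c: set c = 1.
Branch on g: set g = 0.
Branch on b: set b = 1.
Unit clause (a') forces a = 0.
Unit clause (f) forces f = 1.
Unit clause (d') forces d = 0.
Unit clause (e) forces e = 1.
All clauses are satisfied.

a ↦ 0, b ↦ 1, c ↦ 1, d ↦ 0, e ↦ 1, f ↦ 1, g ↦ 0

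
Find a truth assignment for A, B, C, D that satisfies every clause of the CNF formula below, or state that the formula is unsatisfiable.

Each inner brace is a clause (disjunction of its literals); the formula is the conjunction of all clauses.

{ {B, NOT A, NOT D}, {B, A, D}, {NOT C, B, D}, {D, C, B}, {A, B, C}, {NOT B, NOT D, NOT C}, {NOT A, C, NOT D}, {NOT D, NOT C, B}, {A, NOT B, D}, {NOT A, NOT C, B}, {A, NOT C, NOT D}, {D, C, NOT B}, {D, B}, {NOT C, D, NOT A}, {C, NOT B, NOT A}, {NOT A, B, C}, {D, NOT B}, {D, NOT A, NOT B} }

A=false; B=true; C=false; D=true

Suppose D = true.
Suppose B = true.
The clause (NOT C) is unit, so C = false.
The clause (NOT A) is unit, so A = false.
All clauses are satisfied.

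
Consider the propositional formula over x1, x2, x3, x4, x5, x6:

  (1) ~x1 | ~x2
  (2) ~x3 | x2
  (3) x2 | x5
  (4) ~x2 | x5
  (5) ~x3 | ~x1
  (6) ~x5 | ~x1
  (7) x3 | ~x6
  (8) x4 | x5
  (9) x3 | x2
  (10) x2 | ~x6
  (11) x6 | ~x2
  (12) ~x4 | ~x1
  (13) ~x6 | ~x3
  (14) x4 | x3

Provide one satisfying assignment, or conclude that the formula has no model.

Suppose x1 = 0.
Suppose x3 = 0.
(~x6) alone gives x6 = 0.
(x2) alone gives x2 = 1.
That conflicts with the unit clause (~x2).
Backtrack on x3: now try x3 = 1.
(x2) alone gives x2 = 1.
(x5) alone gives x5 = 1.
(x6) alone gives x6 = 1.
That conflicts with the unit clause (~x6).
Both values of x3 lead to a conflict.
Backtrack on x1: now try x1 = 1.
(~x2) alone gives x2 = 0.
(~x3) alone gives x3 = 0.
That conflicts with the unit clause (x3).
Both values of x1 lead to a conflict.

UNSATISFIABLE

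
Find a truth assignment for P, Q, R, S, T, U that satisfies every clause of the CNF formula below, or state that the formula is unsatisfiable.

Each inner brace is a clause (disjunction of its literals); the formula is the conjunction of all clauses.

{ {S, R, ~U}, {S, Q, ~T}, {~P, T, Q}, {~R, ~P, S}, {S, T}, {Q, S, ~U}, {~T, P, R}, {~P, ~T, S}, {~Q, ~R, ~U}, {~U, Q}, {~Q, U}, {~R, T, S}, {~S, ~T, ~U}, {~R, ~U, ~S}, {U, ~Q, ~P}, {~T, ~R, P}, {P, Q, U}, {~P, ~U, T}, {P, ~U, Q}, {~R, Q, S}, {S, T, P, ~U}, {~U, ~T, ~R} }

P: 1,  Q: 0,  R: 0,  S: 1,  T: 1,  U: 0

Try S = 1.
Try U = 0.
(~Q) alone gives Q = 0.
(P) alone gives P = 1.
(T) alone gives T = 1.
Every clause is now satisfied; R is unconstrained.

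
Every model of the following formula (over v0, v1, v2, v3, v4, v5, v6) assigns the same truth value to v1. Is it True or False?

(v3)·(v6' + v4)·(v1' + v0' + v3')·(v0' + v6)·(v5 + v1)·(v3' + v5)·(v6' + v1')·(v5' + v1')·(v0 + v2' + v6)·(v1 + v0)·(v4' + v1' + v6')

Suppose v1 = 1.
The clause (v3) is unit, so v3 = 1.
The clause (v0') is unit, so v0 = 0.
The clause (v5) is unit, so v5 = 1.
Now (v5') is unsatisfied and unit — conflict.
So every satisfying assignment has v1 = False.

False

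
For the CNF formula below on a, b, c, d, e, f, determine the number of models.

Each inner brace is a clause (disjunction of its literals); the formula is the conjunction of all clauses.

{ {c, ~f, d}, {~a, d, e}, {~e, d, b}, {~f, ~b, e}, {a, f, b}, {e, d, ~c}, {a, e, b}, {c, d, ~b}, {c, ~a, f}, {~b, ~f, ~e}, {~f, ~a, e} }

14

There are 2^6 = 64 truth assignments over (a, b, c, d, e, f).
Split on d. With d = 1, the clauses containing d are satisfied and ~d drops from the rest; 12 of the 2^5 = 32 assignments to the other variables satisfy what remains.
With d = 0, by the same count on the reduced clause set, 2 assignments work.
Total: 12 + 2 = 14.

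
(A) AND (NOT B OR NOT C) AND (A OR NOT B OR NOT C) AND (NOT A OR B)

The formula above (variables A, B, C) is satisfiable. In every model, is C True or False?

False

Suppose C = true.
From the singleton clause (A), A = true.
From the singleton clause (NOT B), B = false.
That conflicts with the unit clause (B).
So every satisfying assignment has C = False.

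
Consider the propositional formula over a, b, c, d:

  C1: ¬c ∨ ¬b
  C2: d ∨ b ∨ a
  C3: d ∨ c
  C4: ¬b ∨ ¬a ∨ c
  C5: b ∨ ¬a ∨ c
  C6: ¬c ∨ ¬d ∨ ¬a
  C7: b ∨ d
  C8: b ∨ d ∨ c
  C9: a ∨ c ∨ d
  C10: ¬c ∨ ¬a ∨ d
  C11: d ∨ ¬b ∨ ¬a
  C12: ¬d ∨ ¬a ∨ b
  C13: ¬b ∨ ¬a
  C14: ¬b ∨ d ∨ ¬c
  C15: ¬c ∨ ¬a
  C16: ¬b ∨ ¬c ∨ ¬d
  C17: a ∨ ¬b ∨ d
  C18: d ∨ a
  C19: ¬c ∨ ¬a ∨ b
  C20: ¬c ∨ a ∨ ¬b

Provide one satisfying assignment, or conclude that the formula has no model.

a=False, b=True, c=False, d=True

Branch on c: set c = False.
The clause (d) is unit, so d = True.
Branch on b: set b = True.
The clause (¬a) is unit, so a = False.
Every clause now holds.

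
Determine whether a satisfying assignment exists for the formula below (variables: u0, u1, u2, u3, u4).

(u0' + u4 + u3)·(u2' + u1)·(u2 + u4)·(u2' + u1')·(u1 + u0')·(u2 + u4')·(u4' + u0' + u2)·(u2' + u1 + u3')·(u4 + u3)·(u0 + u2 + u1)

Suppose u2 = 0.
(u4) alone gives u4 = 1.
That conflicts with the unit clause (u4').
So u2 must be the other value — set u2 = 1.
(u1) alone gives u1 = 1.
That conflicts with the unit clause (u1').
Both values of u2 lead to a conflict.
No assignment satisfies every clause.

Unsatisfiable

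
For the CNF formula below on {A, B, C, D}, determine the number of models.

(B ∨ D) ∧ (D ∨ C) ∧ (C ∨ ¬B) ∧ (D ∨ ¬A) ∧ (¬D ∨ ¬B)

5

There are 2^4 = 16 truth assignments over (A, B, C, D).
Check each against the 5 clauses (columns in the order A, B, C, D):
  F F F F  ✗ fails (B ∨ D)
  F F F T  ✓ satisfies all
  F F T F  ✗ fails (B ∨ D)
  F F T T  ✓ satisfies all
  F T F F  ✗ fails (D ∨ C)
  F T F T  ✗ fails (C ∨ ¬B)
  F T T F  ✓ satisfies all
  F T T T  ✗ fails (¬D ∨ ¬B)
  T F F F  ✗ fails (B ∨ D)
  T F F T  ✓ satisfies all
  T F T F  ✗ fails (B ∨ D)
  T F T T  ✓ satisfies all
  T T F F  ✗ fails (D ∨ C)
  T T F T  ✗ fails (C ∨ ¬B)
  T T T F  ✗ fails (D ∨ ¬A)
  T T T T  ✗ fails (¬D ∨ ¬B)
5 of the 16 rows are models.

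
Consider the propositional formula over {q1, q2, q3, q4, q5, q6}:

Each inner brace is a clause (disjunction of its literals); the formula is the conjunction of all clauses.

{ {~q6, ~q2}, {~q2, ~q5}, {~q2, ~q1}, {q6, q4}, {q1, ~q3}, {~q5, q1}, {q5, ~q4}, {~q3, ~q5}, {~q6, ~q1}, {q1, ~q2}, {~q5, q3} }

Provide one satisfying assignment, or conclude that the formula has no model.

q1=0, q2=0, q3=0, q4=0, q5=0, q6=1

Branch on q6: set q6 = 1.
(~q2) alone gives q2 = 0.
(~q1) alone gives q1 = 0.
(~q3) alone gives q3 = 0.
(~q5) alone gives q5 = 0.
(~q4) alone gives q4 = 0.
Every clause now holds.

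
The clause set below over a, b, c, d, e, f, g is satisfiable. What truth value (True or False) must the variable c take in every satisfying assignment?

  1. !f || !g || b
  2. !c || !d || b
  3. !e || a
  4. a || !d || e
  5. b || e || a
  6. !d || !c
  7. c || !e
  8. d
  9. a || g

Suppose c = true.
From the singleton clause (!d), d = false.
Now (d) is unsatisfied and unit — conflict.
So every satisfying assignment has c = False.

False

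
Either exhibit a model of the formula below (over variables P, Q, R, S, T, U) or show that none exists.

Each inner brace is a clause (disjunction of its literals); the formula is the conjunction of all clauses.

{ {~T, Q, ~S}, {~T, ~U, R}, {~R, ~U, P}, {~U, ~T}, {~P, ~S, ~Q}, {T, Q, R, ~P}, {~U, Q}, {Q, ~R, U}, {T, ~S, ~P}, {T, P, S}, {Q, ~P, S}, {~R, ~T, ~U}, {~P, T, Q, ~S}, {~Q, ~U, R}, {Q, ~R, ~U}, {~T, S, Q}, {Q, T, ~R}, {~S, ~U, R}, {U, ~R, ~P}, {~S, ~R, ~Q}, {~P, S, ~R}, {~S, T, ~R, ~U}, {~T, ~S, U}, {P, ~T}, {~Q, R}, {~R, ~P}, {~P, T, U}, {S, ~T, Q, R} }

Branch on U: set U = 0.
Branch on Q: set Q = 0.
(~R) alone gives R = 0.
Branch on T: set T = 0.
(~P) alone gives P = 0.
(S) alone gives S = 1.
This assignment satisfies each clause.

P ↦ 0; Q ↦ 0; R ↦ 0; S ↦ 1; T ↦ 0; U ↦ 0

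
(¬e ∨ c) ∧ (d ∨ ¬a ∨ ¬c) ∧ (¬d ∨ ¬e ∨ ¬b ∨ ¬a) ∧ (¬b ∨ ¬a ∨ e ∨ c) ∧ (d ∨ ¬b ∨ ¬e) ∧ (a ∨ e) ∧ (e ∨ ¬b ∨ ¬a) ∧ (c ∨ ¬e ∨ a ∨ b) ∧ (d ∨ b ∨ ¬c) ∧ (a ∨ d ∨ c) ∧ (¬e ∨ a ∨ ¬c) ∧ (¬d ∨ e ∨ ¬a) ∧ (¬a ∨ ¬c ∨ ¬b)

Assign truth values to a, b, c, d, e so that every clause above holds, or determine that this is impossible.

Case e = False:
The clause (a) is unit, so a = True.
The clause (¬b) is unit, so b = False.
The clause (¬d) is unit, so d = False.
The clause (¬c) is unit, so c = False.
All clauses are satisfied.

a ↦ True, b ↦ False, c ↦ False, d ↦ False, e ↦ False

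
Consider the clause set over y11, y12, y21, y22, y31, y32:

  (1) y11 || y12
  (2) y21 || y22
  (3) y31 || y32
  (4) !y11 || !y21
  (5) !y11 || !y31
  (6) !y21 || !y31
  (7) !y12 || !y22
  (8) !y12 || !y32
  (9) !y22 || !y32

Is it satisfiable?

Unsatisfiable

Try y11 = true.
(!y21) alone gives y21 = false.
(y22) alone gives y22 = true.
(!y31) alone gives y31 = false.
(y32) alone gives y32 = true.
That conflicts with the unit clause (!y32).
So y11 must be the other value — set y11 = false.
(y12) alone gives y12 = true.
(!y22) alone gives y22 = false.
(y21) alone gives y21 = true.
(!y31) alone gives y31 = false.
(y32) alone gives y32 = true.
That conflicts with the unit clause (!y32).
Neither y11 = true nor y11 = false works.
No assignment satisfies every clause.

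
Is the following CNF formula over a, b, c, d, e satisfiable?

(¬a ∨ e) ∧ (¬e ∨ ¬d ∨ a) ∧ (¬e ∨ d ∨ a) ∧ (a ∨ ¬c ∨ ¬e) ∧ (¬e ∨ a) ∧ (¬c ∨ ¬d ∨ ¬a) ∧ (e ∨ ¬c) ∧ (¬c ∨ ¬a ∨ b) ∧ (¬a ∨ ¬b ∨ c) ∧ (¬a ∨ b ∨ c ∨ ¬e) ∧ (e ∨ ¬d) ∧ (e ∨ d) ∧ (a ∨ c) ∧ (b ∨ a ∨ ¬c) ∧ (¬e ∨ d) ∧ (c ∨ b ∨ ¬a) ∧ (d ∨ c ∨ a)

No, unsatisfiable

Try a = False.
Unit clause (¬e) forces e = False.
Unit clause (¬c) forces c = False.
But (c) is also a unit clause — contradiction.
Backtrack on a: now try a = True.
Unit clause (e) forces e = True.
Unit clause (d) forces d = True.
Unit clause (¬c) forces c = False.
Unit clause (¬b) forces b = False.
But (b) is also a unit clause — contradiction.
Neither a = True nor a = False works.
No assignment satisfies every clause.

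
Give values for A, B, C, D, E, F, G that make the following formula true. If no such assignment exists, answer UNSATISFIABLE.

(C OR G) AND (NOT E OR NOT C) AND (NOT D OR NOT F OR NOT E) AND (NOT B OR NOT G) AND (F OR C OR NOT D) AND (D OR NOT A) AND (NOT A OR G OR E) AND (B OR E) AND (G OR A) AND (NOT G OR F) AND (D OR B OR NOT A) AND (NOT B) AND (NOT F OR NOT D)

The clause (NOT B) is unit, so B = false.
The clause (E) is unit, so E = true.
The clause (NOT C) is unit, so C = false.
The clause (G) is unit, so G = true.
The clause (F) is unit, so F = true.
The clause (NOT D) is unit, so D = false.
The clause (NOT A) is unit, so A = false.
All clauses are satisfied.

A: false; B: false; C: false; D: false; E: true; F: true; G: true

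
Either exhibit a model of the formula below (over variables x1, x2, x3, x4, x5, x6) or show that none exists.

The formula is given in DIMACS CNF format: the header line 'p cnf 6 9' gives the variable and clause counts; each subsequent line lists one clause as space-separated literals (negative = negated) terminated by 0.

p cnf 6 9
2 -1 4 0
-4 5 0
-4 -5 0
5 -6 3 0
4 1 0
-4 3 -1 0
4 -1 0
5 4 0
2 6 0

Try x4 = False.
From the singleton clause (x1), x1 = True.
That conflicts with the unit clause (¬x1).
Backtrack on x4: now try x4 = True.
From the singleton clause (x5), x5 = True.
That conflicts with the unit clause (¬x5).
Neither x4 = True nor x4 = False works.

UNSATISFIABLE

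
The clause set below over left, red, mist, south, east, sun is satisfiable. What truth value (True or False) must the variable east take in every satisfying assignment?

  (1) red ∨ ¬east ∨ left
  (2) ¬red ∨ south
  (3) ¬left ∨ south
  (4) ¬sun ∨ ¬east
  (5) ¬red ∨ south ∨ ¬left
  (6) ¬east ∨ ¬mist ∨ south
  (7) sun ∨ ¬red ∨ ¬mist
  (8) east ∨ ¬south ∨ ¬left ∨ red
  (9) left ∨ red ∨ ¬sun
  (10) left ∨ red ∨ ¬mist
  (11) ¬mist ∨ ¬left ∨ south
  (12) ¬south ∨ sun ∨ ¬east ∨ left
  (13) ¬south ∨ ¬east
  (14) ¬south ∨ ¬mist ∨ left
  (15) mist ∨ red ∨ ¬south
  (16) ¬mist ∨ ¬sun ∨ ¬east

False

Suppose east = True.
From the singleton clause (¬sun), sun = False.
From the singleton clause (¬south), south = False.
From the singleton clause (¬red), red = False.
From the singleton clause (left), left = True.
That conflicts with the unit clause (¬left).
So every satisfying assignment has east = False.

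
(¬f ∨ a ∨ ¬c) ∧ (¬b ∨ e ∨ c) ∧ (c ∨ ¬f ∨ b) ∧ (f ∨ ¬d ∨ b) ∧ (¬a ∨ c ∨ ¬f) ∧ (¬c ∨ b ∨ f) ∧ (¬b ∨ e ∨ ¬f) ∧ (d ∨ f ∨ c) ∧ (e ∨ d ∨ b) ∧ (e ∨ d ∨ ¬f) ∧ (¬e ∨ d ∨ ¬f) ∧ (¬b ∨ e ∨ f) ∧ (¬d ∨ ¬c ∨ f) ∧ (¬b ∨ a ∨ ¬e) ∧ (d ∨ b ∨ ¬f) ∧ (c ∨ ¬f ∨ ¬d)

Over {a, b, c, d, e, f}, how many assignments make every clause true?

5

There are 2^6 = 64 truth assignments over (a, b, c, d, e, f).
Split on f. With f = True, the clauses containing f are satisfied and ¬f drops from the rest; 3 of the 2^5 = 32 assignments to the other variables satisfy what remains.
With f = False, by the same count on the reduced clause set, 2 assignments work.
(One model: a=T, b=F, c=T, d=T, e=F, f=T.)
Total: 3 + 2 = 5.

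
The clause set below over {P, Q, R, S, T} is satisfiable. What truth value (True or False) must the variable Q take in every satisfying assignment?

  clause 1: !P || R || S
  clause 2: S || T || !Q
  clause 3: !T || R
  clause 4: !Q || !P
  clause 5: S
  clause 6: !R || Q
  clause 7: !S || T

True

Suppose Q = false.
Unit clause (S) forces S = true.
Unit clause (!R) forces R = false.
Unit clause (!T) forces T = false.
Now (T) is unsatisfied and unit — conflict.
So every satisfying assignment has Q = True.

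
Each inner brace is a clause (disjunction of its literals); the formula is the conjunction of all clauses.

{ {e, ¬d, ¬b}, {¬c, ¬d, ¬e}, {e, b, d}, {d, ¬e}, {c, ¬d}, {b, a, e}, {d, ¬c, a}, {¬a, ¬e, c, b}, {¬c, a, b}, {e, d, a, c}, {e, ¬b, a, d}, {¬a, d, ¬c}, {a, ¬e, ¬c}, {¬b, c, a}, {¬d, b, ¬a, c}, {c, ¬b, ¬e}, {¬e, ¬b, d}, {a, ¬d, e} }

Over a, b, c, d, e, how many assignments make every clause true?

2

There are 2^5 = 32 truth assignments over (a, b, c, d, e).
Split on e. With e = True, the clauses containing e are satisfied and ¬e drops from the rest; 0 of the 2^4 = 16 assignments to the other variables satisfy what remains.
With e = False, by the same count on the reduced clause set, 2 assignments work.
Total: 0 + 2 = 2.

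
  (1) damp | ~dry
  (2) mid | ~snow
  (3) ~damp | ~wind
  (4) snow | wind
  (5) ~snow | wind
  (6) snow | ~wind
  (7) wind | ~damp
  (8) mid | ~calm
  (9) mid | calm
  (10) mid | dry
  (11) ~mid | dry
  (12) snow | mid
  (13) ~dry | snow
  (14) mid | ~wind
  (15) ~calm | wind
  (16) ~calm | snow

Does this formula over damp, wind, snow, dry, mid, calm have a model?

No

Case damp = 1:
From the singleton clause (~wind), wind = 0.
Now (wind) is unsatisfied and unit — conflict.
That branch fails; take damp = 0 instead.
From the singleton clause (~dry), dry = 0.
From the singleton clause (mid), mid = 1.
Now (~mid) is unsatisfied and unit — conflict.
Both values of damp lead to a conflict.
No assignment satisfies every clause.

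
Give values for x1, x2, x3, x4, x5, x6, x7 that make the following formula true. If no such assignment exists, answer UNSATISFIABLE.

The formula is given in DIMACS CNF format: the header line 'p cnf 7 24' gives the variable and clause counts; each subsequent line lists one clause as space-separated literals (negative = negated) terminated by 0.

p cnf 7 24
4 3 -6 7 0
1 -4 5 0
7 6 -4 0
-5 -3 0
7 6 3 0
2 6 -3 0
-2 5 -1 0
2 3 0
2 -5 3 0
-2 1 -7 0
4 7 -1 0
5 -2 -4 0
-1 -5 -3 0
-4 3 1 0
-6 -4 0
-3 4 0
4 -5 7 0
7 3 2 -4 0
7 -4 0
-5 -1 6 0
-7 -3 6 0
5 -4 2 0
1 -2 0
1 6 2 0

Suppose x5 = True.
From the singleton clause (¬x3), x3 = False.
From the singleton clause (x2), x2 = True.
From the singleton clause (x1), x1 = True.
From the singleton clause (x6), x6 = True.
From the singleton clause (¬x4), x4 = False.
From the singleton clause (x7), x7 = True.
All clauses are satisfied.

x1=True, x2=True, x3=False, x4=False, x5=True, x6=True, x7=True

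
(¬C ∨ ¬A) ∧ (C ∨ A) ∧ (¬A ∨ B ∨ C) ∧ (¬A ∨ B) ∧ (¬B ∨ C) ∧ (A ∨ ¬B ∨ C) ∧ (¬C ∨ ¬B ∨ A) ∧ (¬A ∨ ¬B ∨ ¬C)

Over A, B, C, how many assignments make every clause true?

1

There are 2^3 = 8 truth assignments over (A, B, C).
Split on A. With A = True, the clauses containing A are satisfied and ¬A drops from the rest; 0 of the 2^2 = 4 assignments to the other variables satisfy what remains.
With A = False, by the same count on the reduced clause set, 1 assignment works.
(One model: A=F, B=F, C=T.)
Total: 0 + 1 = 1.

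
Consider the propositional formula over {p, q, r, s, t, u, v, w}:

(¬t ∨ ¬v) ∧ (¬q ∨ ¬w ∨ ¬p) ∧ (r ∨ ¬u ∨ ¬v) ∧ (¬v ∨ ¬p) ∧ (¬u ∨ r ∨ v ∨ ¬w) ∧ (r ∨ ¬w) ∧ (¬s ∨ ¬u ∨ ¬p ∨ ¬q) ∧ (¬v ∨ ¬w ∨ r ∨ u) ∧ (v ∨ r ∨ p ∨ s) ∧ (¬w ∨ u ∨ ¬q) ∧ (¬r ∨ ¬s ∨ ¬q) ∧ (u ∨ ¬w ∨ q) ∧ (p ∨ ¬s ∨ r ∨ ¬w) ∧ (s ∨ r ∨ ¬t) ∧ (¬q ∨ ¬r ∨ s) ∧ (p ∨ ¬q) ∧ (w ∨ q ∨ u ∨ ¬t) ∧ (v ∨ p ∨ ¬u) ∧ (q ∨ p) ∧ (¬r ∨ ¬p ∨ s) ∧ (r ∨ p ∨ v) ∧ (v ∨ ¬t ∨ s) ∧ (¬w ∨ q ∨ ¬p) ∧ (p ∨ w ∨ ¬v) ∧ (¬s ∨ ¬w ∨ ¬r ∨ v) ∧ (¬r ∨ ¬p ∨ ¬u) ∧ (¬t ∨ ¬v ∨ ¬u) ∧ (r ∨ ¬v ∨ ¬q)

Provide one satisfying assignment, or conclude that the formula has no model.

p: True, q: True, r: False, s: False, t: False, u: True, v: False, w: False

Try t = False.
Try v = False.
Try r = False.
(¬w) alone gives w = False.
(p) alone gives p = True.
Try s = False.
Every clause is now satisfied; q, u are unconstrained.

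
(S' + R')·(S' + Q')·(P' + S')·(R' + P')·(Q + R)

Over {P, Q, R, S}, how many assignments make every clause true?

4

There are 2^4 = 16 truth assignments over (P, Q, R, S).
Check each against the 5 clauses (columns in the order P, Q, R, S):
  F F F F  ✗ fails (Q + R)
  F F F T  ✗ fails (Q + R)
  F F T F  ✓ satisfies all
  F F T T  ✗ fails (S' + R')
  F T F F  ✓ satisfies all
  F T F T  ✗ fails (S' + Q')
  F T T F  ✓ satisfies all
  F T T T  ✗ fails (S' + R')
  T F F F  ✗ fails (Q + R)
  T F F T  ✗ fails (P' + S')
  T F T F  ✗ fails (R' + P')
  T F T T  ✗ fails (S' + R')
  T T F F  ✓ satisfies all
  T T F T  ✗ fails (S' + Q')
  T T T F  ✗ fails (R' + P')
  T T T T  ✗ fails (S' + R')
4 of the 16 rows are models.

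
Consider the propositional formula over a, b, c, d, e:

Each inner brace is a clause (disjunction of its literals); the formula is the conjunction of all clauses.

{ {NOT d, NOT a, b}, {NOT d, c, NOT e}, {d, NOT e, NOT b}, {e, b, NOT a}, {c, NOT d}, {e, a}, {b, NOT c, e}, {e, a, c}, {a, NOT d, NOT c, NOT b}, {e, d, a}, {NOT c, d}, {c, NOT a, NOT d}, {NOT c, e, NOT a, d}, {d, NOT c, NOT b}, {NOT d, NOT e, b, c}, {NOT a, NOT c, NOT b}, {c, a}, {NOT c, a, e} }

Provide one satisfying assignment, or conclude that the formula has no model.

a ↦ false,  b ↦ false,  c ↦ true,  d ↦ true,  e ↦ true

Suppose c = true.
Unit clause (d) forces d = true.
Suppose a = false.
Unit clause (e) forces e = true.
Unit clause (NOT b) forces b = false.
All clauses are satisfied.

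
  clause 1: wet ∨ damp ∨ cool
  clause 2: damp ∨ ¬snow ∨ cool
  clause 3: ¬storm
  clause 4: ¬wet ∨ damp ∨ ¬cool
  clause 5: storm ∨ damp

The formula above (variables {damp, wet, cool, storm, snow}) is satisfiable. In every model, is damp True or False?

True

Suppose damp = False.
From the singleton clause (¬storm), storm = False.
Now (storm) is unsatisfied and unit — conflict.
So every satisfying assignment has damp = True.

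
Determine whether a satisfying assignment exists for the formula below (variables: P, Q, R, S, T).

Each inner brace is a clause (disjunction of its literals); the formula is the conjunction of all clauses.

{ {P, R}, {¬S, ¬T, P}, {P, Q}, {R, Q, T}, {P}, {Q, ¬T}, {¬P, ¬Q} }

Unit clause (P) forces P = True.
Unit clause (¬Q) forces Q = False.
Unit clause (¬T) forces T = False.
Unit clause (R) forces R = True.
Every clause is now satisfied; S is unconstrained.
A satisfying assignment: P: True; Q: False; R: True; S: True; T: False.

Yes, satisfiable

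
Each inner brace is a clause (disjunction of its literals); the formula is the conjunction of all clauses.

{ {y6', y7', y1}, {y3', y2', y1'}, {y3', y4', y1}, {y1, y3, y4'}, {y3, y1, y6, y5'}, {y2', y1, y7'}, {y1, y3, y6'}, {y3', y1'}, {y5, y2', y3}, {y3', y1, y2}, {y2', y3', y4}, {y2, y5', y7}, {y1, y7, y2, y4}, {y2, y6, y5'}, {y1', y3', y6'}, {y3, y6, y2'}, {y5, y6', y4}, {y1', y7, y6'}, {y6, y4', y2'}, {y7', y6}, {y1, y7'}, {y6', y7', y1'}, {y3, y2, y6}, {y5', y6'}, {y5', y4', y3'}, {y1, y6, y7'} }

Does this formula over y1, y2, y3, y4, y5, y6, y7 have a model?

Unsatisfiable

Suppose y3 = 0.
Suppose y1 = 1.
Suppose y5 = 1.
The clause (y6') is unit, so y6 = 0.
The clause (y2) is unit, so y2 = 1.
Now (y2') is unsatisfied and unit — conflict.
Backtrack on y5: now try y5 = 0.
The clause (y2') is unit, so y2 = 0.
The clause (y6) is unit, so y6 = 1.
The clause (y4) is unit, so y4 = 1.
The clause (y7) is unit, so y7 = 1.
Now (y7') is unsatisfied and unit — conflict.
Neither y5 = 1 nor y5 = 0 works.
Backtrack on y1: now try y1 = 0.
The clause (y4') is unit, so y4 = 0.
The clause (y6') is unit, so y6 = 0.
The clause (y5') is unit, so y5 = 0.
The clause (y2') is unit, so y2 = 0.
Now (y2) is unsatisfied and unit — conflict.
Neither y1 = 1 nor y1 = 0 works.
Backtrack on y3: now try y3 = 1.
The clause (y1') is unit, so y1 = 0.
The clause (y4') is unit, so y4 = 0.
The clause (y2) is unit, so y2 = 1.
Now (y2') is unsatisfied and unit — conflict.
Neither y3 = 1 nor y3 = 0 works.
No assignment satisfies every clause.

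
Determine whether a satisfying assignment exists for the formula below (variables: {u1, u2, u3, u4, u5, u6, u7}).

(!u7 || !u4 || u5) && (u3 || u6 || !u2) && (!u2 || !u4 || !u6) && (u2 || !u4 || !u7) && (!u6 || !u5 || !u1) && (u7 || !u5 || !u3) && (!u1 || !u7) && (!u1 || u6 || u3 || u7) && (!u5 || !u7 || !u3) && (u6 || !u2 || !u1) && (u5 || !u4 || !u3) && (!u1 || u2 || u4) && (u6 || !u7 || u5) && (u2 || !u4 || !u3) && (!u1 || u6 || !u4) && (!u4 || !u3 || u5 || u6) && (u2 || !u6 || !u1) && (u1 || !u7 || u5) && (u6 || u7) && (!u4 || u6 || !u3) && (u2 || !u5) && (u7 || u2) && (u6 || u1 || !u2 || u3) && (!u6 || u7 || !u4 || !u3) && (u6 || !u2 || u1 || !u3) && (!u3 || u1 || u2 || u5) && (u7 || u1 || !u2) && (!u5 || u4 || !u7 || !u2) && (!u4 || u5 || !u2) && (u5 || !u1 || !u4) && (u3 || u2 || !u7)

Yes

Branch on u1: set u1 = true.
(!u7) alone gives u7 = false.
(u6) alone gives u6 = true.
(!u5) alone gives u5 = false.
(u2) alone gives u2 = true.
(!u4) alone gives u4 = false.
No clause remains; u3 is free.
A satisfying assignment: u1 ↦ true, u2 ↦ true, u3 ↦ true, u4 ↦ false, u5 ↦ false, u6 ↦ true, u7 ↦ false.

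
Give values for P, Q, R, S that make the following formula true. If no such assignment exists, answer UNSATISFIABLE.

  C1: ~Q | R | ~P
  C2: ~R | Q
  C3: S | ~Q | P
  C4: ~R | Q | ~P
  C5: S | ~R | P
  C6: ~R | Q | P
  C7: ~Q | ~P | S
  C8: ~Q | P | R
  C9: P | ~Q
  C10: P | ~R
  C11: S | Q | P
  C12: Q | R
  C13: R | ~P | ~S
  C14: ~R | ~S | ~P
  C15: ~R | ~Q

UNSATISFIABLE

Branch on R: set R = 0.
Unit clause (Q) forces Q = 1.
Unit clause (~P) forces P = 0.
Now (P) is unsatisfied and unit — conflict.
Backtrack on R: now try R = 1.
Unit clause (Q) forces Q = 1.
Now (~Q) is unsatisfied and unit — conflict.
Neither R = 1 nor R = 0 works.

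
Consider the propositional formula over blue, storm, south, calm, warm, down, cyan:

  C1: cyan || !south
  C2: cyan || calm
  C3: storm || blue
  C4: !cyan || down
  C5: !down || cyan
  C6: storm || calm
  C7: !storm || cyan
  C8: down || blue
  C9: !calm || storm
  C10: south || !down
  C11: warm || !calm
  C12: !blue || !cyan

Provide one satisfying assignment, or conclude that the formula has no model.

Try cyan = true.
From the singleton clause (down), down = true.
From the singleton clause (south), south = true.
From the singleton clause (!blue), blue = false.
From the singleton clause (storm), storm = true.
Try warm = true.
Every clause is now satisfied; calm is unconstrained.

blue=false, storm=true, south=true, calm=false, warm=true, down=true, cyan=true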